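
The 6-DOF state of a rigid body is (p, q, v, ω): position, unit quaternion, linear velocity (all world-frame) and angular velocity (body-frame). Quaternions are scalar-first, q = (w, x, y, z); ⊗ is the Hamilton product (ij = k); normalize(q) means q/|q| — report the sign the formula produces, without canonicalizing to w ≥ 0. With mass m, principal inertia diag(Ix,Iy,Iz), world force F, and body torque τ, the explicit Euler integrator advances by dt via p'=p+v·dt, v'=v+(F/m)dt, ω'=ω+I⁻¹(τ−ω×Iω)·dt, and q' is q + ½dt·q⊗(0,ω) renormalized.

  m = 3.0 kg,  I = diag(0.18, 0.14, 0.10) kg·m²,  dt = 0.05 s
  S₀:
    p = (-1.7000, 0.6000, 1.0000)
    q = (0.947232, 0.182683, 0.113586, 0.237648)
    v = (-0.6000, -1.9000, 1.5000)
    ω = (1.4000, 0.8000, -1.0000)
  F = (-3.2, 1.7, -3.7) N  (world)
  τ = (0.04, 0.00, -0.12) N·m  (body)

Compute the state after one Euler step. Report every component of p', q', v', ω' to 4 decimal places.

p' = (-1.7300, 0.5050, 1.0750)
q' = (0.9434, 0.2080, 0.1453, 0.2134)
v' = (-0.6533, -1.8717, 1.4383)
ω' = (1.4022, 0.8400, -1.0376)

linear accel F/m = (-1.0667, 0.5667, -1.2333)
new position p' = (-1.7300, 0.5050, 1.0750)
new velocity v' = (-0.6533, -1.8717, 1.4383)
gyro term ω×Iω = (0.0320, -0.1120, -0.0448)
α = I⁻¹(τ − ω×Iω) = (0.0444, 0.8000, -0.7520)
ω' = ω + α·dt = (1.4022, 0.8400, -1.0376)
q⊗(0,ω) = (-0.1089770, 1.0224204, 1.2731758, -0.9601060)
q' = normalize(q + ½dt·q⊗(0,ω)) = (0.9434, 0.2080, 0.1453, 0.2134)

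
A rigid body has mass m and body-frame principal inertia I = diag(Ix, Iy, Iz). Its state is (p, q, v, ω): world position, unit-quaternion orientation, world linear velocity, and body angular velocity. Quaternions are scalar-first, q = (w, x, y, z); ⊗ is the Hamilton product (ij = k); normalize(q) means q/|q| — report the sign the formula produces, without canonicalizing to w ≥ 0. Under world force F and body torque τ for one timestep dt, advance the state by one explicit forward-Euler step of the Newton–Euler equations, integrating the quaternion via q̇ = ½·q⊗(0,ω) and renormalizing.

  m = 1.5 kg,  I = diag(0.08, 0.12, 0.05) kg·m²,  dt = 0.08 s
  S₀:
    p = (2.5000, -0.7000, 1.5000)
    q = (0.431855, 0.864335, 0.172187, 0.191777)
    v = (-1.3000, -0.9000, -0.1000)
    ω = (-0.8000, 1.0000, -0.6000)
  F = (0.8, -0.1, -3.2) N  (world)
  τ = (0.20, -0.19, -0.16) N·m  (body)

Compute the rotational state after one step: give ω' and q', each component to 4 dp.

angular accel α = (1.9750, -1.7033, -2.5600)
new body rate ω' = (-0.6420, 0.8637, -0.8048)
Hamilton product q⊗(0,ω) = (0.6343472, -0.6405732, 0.7970344, 0.7429716)
q' = normalize(q + ½dt·q⊗(0,ω)) = (0.4565, 0.8374, 0.2037, 0.2211)

ω' = (-0.6420, 0.8637, -0.8048)
q' = (0.4565, 0.8374, 0.2037, 0.2211)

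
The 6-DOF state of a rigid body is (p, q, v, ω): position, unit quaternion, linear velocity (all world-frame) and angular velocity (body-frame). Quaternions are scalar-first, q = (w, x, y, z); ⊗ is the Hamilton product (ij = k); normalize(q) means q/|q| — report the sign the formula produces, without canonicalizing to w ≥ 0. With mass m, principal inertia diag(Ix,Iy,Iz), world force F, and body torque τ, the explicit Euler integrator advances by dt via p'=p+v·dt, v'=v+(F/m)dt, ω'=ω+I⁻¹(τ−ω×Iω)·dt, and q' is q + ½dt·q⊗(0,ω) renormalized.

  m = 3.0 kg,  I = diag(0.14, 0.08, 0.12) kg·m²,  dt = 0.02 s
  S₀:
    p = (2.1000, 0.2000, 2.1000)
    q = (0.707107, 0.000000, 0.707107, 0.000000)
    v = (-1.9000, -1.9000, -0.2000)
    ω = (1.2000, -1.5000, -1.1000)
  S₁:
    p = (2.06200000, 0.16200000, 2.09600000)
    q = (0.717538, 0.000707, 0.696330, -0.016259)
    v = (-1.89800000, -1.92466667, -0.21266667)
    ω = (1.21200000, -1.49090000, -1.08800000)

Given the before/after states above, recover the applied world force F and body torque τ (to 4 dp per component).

F = (0.3000, -3.7000, -1.9000)
τ = (0.1500, 0.0100, 0.1800)

Δω = ω₁−ω₀ = (0.01200000, 0.00910000, 0.01200000)
τ = I·(Δω/dt) + ω₀×(Iω₀) = (0.1500, 0.0100, 0.1800)
velocity change Δv = (0.00200000, -0.02466667, -0.01266667)
applied force F = (0.3000, -3.7000, -1.9000)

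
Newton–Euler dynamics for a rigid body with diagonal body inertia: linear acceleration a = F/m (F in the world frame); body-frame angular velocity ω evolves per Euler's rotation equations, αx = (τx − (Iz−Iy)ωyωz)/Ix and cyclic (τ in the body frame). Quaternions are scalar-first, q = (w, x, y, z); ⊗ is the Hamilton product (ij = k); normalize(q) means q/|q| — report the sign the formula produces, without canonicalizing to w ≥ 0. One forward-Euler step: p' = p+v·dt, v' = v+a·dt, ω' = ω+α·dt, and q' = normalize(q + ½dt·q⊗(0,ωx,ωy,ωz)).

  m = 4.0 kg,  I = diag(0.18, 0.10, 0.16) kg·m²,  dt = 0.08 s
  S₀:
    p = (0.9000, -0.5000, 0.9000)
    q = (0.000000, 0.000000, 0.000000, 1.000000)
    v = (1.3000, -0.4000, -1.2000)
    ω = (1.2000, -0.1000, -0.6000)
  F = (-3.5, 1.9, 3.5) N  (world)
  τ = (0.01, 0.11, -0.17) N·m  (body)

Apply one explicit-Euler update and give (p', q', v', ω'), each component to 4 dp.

linear accel F/m = (-0.8750, 0.4750, 0.8750)
p' = p + v·dt = (1.0040, -0.5320, 0.8040)
new velocity v' = (1.2300, -0.3620, -1.1300)
angular accel α = (0.0356, 1.2440, -1.1225)
ω + α·dt = (1.2028, -0.0005, -0.6898)
q⊗(0,ω) = (0.6000000, 0.1000000, 1.2000000, 0.0000000)
q' = normalize(q + ½dt·q⊗(0,ω)) = (0.0240, 0.0040, 0.0479, 0.9986)

p' = (1.0040, -0.5320, 0.8040)
q' = (0.0240, 0.0040, 0.0479, 0.9986)
v' = (1.2300, -0.3620, -1.1300)
ω' = (1.2028, -0.0005, -0.6898)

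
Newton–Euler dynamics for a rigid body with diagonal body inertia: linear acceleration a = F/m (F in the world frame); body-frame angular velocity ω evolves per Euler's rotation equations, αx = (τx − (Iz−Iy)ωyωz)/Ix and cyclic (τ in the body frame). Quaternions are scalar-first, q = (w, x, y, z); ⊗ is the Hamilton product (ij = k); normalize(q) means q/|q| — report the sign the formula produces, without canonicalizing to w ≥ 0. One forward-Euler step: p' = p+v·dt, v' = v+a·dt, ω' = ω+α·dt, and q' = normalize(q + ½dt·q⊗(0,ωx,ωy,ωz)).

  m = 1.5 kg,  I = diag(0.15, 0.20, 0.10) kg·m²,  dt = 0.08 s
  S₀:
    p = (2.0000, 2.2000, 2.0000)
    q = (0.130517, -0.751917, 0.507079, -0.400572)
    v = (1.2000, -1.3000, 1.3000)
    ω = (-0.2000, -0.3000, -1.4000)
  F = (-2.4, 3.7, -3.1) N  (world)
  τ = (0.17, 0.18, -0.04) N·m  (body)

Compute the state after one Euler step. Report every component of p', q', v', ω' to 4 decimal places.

p' = (2.0960, 2.0960, 2.1040)
q' = (0.1080, -0.7849, 0.4658, -0.3941)
v' = (1.0720, -1.1027, 1.1347)
ω' = (-0.0869, -0.2336, -1.4344)

precession coupling ω×(Iω) = (-0.0420, 0.0140, 0.0030)
angular accel α = (1.4133, 0.8300, -0.4300)
ω' = ω + α·dt = (-0.0869, -0.2336, -1.4344)
q⊗(0,ω) = (-0.5590605, -0.8561856, -1.0117245, 0.1442671)
updated quaternion q' = (0.1080, -0.7849, 0.4658, -0.3941)
p + v·dt = (2.0960, 2.0960, 2.1040)
v' = v + a·dt = (1.0720, -1.1027, 1.1347)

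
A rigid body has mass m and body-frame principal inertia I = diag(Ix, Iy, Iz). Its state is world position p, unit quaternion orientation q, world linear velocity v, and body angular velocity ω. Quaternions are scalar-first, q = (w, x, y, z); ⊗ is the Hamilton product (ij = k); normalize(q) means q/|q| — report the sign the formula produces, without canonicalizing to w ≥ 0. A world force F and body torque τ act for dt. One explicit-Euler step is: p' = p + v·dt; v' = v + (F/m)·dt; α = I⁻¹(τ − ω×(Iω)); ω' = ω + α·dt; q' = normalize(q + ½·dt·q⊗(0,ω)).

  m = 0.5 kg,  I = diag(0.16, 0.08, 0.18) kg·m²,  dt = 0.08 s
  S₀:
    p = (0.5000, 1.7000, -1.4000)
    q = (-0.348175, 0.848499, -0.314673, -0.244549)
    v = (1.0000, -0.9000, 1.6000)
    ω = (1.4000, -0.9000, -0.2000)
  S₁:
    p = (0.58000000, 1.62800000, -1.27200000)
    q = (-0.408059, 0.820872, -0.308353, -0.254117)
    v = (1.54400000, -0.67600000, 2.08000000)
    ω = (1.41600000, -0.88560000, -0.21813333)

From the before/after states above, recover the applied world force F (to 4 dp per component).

velocity change Δv = (0.54400000, 0.22400000, 0.48000000)
applied force F = (3.4000, 1.4000, 3.0000)

F = (3.4000, 1.4000, 3.0000)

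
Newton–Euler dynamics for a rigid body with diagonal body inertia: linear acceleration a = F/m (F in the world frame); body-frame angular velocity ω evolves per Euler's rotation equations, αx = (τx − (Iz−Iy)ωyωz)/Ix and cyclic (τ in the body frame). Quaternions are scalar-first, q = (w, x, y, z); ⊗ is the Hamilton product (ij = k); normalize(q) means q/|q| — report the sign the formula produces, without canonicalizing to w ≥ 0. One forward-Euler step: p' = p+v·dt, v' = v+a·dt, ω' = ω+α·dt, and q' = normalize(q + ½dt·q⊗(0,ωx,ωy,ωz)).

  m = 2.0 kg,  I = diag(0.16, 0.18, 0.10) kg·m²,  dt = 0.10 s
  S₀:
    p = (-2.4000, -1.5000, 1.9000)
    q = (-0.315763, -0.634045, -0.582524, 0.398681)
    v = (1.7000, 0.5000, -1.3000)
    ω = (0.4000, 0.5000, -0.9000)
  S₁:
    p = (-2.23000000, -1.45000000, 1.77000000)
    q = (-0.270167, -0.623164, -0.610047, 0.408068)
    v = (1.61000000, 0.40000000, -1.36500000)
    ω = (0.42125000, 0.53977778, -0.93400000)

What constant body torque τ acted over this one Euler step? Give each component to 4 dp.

τ = (0.0700, 0.0500, -0.0300)

Δω = ω₁−ω₀ = (0.02125000, 0.03977778, -0.03400000)
precession coupling = (0.0360, -0.0216, 0.0040)
applied torque τ = (0.0700, 0.0500, -0.0300)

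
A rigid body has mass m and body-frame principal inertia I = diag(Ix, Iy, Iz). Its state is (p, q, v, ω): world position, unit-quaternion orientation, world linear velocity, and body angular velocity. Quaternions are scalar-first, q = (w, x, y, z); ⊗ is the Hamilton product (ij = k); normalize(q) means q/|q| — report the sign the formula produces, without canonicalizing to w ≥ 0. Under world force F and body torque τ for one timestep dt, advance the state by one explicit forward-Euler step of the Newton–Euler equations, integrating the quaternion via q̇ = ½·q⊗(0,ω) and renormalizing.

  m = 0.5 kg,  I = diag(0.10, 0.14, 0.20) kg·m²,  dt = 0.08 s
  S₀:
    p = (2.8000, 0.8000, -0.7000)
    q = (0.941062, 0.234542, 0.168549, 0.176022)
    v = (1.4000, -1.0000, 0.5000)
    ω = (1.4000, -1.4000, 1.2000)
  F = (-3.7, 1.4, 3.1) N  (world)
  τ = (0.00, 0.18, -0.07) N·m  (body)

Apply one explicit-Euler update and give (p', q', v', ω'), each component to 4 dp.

p' = p + v·dt = (2.9120, 0.7200, -0.6600)
v + (F/m)dt = (0.8080, -0.7760, 0.9960)
gyro term ω×Iω = (-0.1008, -0.1680, -0.0784)
(τ − ω×Iω)/I = (1.0080, 2.4857, 0.0420)
new body rate ω' = (1.4806, -1.2011, 1.2034)
q⊗(0,ω) = (-0.3036166, 1.7661764, -1.3525064, 0.5649470)
updated quaternion q' = (0.9250, 0.3039, 0.1140, 0.1978)

p' = (2.9120, 0.7200, -0.6600)
q' = (0.9250, 0.3039, 0.1140, 0.1978)
v' = (0.8080, -0.7760, 0.9960)
ω' = (1.4806, -1.2011, 1.2034)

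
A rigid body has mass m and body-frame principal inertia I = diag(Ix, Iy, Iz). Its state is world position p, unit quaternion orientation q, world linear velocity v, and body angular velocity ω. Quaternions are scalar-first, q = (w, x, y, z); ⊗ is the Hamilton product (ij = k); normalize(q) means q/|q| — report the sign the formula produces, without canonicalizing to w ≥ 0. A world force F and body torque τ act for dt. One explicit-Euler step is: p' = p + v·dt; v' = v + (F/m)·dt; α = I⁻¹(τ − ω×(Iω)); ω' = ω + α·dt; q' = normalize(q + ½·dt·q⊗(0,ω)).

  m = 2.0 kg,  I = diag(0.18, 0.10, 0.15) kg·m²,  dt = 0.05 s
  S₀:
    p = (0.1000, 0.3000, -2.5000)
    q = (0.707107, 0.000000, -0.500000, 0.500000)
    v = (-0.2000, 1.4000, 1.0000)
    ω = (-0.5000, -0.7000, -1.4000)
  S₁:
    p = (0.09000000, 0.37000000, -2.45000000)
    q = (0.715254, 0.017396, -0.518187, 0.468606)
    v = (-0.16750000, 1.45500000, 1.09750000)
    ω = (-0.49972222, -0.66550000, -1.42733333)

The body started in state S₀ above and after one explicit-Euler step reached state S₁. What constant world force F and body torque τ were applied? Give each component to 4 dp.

Δω = ω₁−ω₀ = (0.00027778, 0.03450000, -0.02733333)
gyro term ω₀×Iω₀ = (0.0490, 0.0210, -0.0280)
applied torque τ = (0.0500, 0.0900, -0.1100)
velocity change Δv = (0.03250000, 0.05500000, 0.09750000)
m·(v₁−v₀)/dt = (1.3000, 2.2000, 3.9000)

F = (1.3000, 2.2000, 3.9000)
τ = (0.0500, 0.0900, -0.1100)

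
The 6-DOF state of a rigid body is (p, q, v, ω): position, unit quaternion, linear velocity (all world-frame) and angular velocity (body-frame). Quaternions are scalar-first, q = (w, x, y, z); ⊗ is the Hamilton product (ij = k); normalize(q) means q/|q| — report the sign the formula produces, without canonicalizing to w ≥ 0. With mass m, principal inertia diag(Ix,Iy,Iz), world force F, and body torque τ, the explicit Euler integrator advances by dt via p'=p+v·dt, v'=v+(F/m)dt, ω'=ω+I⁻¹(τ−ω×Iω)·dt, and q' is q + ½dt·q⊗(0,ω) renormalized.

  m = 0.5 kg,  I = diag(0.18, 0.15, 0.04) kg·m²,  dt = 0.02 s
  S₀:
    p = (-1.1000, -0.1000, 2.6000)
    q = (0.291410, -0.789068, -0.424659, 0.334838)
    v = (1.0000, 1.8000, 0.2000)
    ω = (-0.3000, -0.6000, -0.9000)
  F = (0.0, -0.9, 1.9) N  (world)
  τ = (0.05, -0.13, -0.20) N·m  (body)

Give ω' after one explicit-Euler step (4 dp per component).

ω' = (-0.2878, -0.6224, -0.9973)

precession coupling ω×(Iω) = (-0.0594, 0.0378, -0.0054)
(τ − ω×Iω)/I = (0.6078, -1.1187, -4.8650)
new body rate ω' = (-0.2878, -0.6224, -0.9973)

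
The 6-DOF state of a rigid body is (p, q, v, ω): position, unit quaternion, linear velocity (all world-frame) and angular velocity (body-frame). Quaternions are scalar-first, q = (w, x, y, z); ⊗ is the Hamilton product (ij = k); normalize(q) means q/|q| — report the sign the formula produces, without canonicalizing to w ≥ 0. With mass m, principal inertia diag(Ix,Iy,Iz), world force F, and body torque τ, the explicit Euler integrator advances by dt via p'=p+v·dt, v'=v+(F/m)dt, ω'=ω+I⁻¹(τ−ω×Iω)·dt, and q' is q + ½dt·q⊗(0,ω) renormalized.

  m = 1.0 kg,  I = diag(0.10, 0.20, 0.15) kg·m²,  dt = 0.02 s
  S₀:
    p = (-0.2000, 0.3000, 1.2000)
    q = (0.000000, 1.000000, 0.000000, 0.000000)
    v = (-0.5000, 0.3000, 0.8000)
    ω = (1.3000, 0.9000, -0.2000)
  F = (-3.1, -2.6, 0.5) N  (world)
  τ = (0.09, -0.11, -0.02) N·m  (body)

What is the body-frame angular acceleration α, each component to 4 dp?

α = (0.8100, -0.6150, -0.9133)

gyro term ω×Iω = (0.0090, 0.0130, 0.1170)
α = I⁻¹(τ − ω×Iω) = (0.8100, -0.6150, -0.9133)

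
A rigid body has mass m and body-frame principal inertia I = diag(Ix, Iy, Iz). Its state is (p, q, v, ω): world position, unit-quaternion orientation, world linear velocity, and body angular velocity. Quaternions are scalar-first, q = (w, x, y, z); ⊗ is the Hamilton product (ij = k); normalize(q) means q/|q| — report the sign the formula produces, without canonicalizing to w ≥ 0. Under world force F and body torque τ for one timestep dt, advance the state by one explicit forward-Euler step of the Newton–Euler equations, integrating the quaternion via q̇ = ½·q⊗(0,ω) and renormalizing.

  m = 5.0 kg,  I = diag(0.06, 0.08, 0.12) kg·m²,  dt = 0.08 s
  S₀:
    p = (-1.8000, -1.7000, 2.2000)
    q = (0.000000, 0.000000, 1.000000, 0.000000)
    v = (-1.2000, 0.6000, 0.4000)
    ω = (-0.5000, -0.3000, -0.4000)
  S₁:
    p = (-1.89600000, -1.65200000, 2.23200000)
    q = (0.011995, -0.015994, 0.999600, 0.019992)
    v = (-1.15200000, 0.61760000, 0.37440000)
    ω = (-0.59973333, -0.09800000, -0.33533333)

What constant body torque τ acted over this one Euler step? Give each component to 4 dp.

Δω = ω₁−ω₀ = (-0.09973333, 0.20200000, 0.06466667)
gyro term ω₀×Iω₀ = (0.0048, -0.0120, 0.0030)
τ = I·(Δω/dt) + ω₀×(Iω₀) = (-0.0700, 0.1900, 0.1000)

τ = (-0.0700, 0.1900, 0.1000)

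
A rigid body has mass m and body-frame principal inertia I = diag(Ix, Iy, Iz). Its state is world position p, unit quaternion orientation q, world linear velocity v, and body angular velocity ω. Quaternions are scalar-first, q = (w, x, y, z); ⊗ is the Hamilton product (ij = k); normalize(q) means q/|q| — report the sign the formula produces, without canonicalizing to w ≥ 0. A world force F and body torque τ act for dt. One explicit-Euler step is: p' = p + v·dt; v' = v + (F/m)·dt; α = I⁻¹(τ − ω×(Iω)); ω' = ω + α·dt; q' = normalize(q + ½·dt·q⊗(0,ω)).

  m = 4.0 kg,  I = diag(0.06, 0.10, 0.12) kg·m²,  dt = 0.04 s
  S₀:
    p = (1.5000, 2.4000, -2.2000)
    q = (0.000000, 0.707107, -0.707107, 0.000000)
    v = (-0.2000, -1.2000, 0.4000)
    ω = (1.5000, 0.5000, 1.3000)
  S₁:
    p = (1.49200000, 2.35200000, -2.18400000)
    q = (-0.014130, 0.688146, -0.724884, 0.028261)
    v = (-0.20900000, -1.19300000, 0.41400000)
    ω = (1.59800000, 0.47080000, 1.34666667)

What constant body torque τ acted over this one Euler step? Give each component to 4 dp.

τ = (0.1600, -0.1900, 0.1700)

ω₁ − ω₀ = (0.09800000, -0.02920000, 0.04666667)
precession coupling = (0.0130, -0.1170, 0.0300)
I·α + gyro = (0.1600, -0.1900, 0.1700)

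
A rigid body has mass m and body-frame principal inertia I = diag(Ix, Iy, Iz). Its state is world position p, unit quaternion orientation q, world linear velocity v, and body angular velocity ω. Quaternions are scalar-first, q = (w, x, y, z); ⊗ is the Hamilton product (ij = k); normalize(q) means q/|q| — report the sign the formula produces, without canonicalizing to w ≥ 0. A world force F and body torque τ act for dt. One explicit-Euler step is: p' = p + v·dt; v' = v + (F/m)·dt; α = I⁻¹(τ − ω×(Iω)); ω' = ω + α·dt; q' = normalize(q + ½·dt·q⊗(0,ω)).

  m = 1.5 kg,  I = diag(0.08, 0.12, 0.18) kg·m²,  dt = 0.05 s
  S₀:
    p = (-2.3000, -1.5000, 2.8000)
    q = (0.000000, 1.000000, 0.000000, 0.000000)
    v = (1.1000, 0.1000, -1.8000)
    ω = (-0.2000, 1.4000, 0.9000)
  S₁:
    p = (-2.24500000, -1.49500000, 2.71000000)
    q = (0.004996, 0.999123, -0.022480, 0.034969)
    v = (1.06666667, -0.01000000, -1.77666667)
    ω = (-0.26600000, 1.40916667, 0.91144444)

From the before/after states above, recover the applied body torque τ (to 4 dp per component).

rate change Δω = (-0.06600000, 0.00916667, 0.01144444)
τ = I·(Δω/dt) + ω₀×(Iω₀) = (-0.0300, 0.0400, 0.0300)

τ = (-0.0300, 0.0400, 0.0300)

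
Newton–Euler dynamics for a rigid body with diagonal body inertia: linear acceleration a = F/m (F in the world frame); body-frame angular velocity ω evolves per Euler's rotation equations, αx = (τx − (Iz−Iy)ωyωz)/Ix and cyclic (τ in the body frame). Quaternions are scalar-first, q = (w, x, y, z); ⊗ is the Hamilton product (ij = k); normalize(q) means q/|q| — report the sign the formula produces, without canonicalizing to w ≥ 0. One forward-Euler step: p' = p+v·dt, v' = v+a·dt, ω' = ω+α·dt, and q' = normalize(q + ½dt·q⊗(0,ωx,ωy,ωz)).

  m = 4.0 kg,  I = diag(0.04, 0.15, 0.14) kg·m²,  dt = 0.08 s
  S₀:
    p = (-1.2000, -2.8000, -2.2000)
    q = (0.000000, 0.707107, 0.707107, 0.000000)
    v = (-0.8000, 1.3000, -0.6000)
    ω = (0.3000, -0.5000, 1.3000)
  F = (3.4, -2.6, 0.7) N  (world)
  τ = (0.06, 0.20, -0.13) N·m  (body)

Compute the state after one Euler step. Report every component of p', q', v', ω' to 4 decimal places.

(τ − ω×Iω)/I = (1.3375, 1.5933, -0.8107)
ω + α·dt = (0.4070, -0.3725, 1.2351)
q⊗(0,ω) = (0.1414214, 0.9192391, -0.9192391, -0.5656856)
updated quaternion q' = (0.0056, 0.7427, 0.6693, -0.0226)
p + v·dt = (-1.2640, -2.6960, -2.2480)
new velocity v' = (-0.7320, 1.2480, -0.5860)

p' = (-1.2640, -2.6960, -2.2480)
q' = (0.0056, 0.7427, 0.6693, -0.0226)
v' = (-0.7320, 1.2480, -0.5860)
ω' = (0.4070, -0.3725, 1.2351)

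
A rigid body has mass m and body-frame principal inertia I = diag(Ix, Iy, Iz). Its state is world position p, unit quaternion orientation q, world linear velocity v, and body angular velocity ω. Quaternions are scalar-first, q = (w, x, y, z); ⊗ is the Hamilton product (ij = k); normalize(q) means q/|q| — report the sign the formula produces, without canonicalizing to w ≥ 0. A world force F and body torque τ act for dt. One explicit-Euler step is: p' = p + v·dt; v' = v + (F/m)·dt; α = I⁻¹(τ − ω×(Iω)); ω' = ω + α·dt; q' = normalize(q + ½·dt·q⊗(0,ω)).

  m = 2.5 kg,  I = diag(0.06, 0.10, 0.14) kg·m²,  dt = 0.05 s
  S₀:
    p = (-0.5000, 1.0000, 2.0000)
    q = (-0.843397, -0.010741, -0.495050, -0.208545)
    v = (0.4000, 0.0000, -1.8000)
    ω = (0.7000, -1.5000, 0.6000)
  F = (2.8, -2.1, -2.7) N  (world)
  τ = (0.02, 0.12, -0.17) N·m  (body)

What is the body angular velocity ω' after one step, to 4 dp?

ω×(Iω) gyroscopic = (-0.0360, -0.0336, -0.0420)
α = I⁻¹(τ − ω×Iω) = (0.9333, 1.5360, -0.9143)
ω + α·dt = (0.7467, -1.4232, 0.5543)

ω' = (0.7467, -1.4232, 0.5543)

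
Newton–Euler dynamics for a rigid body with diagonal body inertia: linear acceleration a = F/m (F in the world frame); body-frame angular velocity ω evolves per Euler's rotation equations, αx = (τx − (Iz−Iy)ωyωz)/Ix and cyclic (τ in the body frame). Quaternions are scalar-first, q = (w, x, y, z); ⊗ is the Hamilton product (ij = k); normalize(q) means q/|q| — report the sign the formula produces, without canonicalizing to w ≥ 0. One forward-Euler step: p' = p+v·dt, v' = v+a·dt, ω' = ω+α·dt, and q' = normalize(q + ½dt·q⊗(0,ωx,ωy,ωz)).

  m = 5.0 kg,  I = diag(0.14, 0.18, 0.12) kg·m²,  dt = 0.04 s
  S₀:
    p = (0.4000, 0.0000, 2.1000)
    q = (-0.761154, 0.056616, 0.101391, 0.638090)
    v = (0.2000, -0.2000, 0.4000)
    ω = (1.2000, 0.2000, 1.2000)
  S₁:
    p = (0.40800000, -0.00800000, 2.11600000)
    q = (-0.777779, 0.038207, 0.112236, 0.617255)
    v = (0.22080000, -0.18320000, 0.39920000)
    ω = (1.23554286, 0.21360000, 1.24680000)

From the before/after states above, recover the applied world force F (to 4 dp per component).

Δv = v₁−v₀ = (0.02080000, 0.01680000, -0.00080000)
m·(v₁−v₀)/dt = (2.6000, 2.1000, -0.1000)

F = (2.6000, 2.1000, -0.1000)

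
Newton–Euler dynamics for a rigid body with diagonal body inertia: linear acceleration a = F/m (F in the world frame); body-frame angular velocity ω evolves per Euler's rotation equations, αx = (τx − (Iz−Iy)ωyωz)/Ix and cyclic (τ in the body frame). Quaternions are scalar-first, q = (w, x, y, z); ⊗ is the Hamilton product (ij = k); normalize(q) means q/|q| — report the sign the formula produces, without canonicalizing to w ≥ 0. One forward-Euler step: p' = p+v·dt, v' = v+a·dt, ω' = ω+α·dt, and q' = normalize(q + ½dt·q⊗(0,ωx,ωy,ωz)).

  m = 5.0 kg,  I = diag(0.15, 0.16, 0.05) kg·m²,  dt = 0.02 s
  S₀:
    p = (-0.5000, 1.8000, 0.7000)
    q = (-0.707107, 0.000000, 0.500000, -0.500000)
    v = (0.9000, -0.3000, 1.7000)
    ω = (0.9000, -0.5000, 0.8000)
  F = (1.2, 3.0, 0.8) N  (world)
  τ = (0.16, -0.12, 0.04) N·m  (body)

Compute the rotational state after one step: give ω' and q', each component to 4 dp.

ω×(Iω) gyroscopic = (0.0440, 0.0720, -0.0045)
angular accel α = (0.7733, -1.2000, 0.8900)
ω' = ω + α·dt = (0.9155, -0.5240, 0.8178)
q⊗(0,ω) = (0.6500000, -0.4863963, -0.0964465, -1.0156856)
updated quaternion q' = (-0.7005, -0.0049, 0.4990, -0.5101)

ω' = (0.9155, -0.5240, 0.8178)
q' = (-0.7005, -0.0049, 0.4990, -0.5101)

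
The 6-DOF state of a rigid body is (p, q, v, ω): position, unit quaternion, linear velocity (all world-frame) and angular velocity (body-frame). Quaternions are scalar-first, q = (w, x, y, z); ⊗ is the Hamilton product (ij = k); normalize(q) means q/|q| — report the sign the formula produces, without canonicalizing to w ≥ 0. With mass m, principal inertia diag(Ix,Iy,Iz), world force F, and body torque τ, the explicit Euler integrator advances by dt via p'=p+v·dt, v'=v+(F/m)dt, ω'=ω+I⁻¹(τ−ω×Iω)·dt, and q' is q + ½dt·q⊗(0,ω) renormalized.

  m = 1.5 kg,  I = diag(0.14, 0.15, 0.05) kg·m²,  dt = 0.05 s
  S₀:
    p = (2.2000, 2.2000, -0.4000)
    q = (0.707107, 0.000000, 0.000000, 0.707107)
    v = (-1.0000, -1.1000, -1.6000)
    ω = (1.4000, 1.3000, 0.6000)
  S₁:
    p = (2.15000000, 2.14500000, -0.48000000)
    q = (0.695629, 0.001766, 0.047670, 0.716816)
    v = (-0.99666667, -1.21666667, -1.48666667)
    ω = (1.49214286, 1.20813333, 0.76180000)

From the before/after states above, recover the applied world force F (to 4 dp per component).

Δv = v₁−v₀ = (0.00333333, -0.11666667, 0.11333333)
applied force F = (0.1000, -3.5000, 3.4000)

F = (0.1000, -3.5000, 3.4000)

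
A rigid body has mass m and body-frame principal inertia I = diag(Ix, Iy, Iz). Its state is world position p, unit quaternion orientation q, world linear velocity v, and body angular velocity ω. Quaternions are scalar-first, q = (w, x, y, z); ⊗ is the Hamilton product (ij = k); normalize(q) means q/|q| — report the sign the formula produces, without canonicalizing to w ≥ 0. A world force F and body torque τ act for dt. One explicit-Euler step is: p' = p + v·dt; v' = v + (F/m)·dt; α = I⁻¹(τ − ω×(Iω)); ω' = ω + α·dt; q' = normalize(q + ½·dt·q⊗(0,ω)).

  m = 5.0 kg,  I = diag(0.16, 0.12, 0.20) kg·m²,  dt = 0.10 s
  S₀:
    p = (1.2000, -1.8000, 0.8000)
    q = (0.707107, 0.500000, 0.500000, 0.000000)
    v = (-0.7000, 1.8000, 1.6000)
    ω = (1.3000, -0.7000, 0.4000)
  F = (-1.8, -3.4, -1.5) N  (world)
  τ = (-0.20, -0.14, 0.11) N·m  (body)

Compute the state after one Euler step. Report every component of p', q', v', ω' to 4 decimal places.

p' = (1.1300, -1.6200, 0.9600)
q' = (0.6901, 0.5543, 0.4639, -0.0358)
v' = (-0.7360, 1.7320, 1.5700)
ω' = (1.1890, -0.7993, 0.4368)

p + v·dt = (1.1300, -1.6200, 0.9600)
v + (F/m)dt = (-0.7360, 1.7320, 1.5700)
precession coupling ω×(Iω) = (-0.0224, -0.0208, 0.0364)
α = I⁻¹(τ − ω×Iω) = (-1.1100, -0.9933, 0.3680)
ω + α·dt = (1.1890, -0.7993, 0.4368)
2q̇ = q⊗(0,ω) = (-0.3000000, 1.1192391, -0.6949749, -0.7171572)
q + ½dt·q⊗(0,ω), renormalized = (0.6901, 0.5543, 0.4639, -0.0358)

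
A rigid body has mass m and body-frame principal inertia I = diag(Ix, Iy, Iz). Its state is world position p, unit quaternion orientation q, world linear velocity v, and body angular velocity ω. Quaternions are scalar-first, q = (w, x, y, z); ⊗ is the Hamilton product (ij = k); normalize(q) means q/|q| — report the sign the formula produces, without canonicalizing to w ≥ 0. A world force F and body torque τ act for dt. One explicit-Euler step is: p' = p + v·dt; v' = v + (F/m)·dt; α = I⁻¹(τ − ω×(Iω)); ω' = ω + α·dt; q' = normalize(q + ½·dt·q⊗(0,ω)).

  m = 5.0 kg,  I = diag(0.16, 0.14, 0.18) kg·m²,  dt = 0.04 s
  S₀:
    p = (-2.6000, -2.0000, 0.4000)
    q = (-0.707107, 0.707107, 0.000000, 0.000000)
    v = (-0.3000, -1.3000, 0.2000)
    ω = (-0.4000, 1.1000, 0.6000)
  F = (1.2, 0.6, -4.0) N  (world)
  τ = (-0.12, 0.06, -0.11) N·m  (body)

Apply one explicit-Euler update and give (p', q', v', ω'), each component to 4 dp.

gyro term ω×Iω = (0.0264, 0.0048, 0.0088)
α = I⁻¹(τ − ω×Iω) = (-0.9150, 0.3943, -0.6600)
ω + α·dt = (-0.4366, 1.1158, 0.5736)
2q̇ = q⊗(0,ω) = (0.2828428, 0.2828428, -1.2020819, 0.3535535)
q + ½dt·q⊗(0,ω), renormalized = (-0.7012, 0.7125, -0.0240, 0.0071)
p' = p + v·dt = (-2.6120, -2.0520, 0.4080)
v + (F/m)dt = (-0.2904, -1.2952, 0.1680)

p' = (-2.6120, -2.0520, 0.4080)
q' = (-0.7012, 0.7125, -0.0240, 0.0071)
v' = (-0.2904, -1.2952, 0.1680)
ω' = (-0.4366, 1.1158, 0.5736)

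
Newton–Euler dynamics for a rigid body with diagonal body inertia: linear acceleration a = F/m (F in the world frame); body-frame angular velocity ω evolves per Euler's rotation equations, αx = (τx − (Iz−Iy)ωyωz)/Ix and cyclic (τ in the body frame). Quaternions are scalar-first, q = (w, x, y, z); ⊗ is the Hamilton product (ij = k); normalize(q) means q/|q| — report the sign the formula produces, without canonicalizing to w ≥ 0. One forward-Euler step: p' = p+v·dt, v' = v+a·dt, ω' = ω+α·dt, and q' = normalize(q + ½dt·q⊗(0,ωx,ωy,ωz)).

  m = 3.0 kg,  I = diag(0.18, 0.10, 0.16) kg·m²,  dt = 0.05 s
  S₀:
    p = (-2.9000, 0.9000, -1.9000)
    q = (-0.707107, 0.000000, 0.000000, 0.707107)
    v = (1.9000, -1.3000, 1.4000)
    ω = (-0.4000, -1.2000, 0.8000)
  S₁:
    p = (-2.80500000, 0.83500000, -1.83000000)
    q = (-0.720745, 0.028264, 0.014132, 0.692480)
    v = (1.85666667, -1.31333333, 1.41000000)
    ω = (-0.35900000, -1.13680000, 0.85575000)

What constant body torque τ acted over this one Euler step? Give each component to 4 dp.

τ = (0.0900, 0.1200, 0.1400)

Δω = ω₁−ω₀ = (0.04100000, 0.06320000, 0.05575000)
applied torque τ = (0.0900, 0.1200, 0.1400)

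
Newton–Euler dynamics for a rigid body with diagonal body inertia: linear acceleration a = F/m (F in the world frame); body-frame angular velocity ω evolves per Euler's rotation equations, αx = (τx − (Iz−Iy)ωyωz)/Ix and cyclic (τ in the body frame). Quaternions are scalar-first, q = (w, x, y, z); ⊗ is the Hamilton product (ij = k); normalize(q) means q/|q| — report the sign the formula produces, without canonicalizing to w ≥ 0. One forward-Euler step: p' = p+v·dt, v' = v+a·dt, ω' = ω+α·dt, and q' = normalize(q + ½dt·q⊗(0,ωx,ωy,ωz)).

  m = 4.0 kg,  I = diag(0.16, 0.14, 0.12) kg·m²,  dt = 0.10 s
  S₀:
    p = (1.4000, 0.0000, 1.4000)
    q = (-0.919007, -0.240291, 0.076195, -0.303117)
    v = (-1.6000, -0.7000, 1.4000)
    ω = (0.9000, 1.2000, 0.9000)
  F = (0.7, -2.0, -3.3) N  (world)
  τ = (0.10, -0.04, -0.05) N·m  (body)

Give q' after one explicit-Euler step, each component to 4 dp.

q' = (-0.8957, -0.2590, 0.0182, -0.3609)

2q̇ = q⊗(0,ω) = (0.3976332, -0.3947904, -1.1593518, -1.1840310)
q' = normalize(q + ½dt·q⊗(0,ω)) = (-0.8957, -0.2590, 0.0182, -0.3609)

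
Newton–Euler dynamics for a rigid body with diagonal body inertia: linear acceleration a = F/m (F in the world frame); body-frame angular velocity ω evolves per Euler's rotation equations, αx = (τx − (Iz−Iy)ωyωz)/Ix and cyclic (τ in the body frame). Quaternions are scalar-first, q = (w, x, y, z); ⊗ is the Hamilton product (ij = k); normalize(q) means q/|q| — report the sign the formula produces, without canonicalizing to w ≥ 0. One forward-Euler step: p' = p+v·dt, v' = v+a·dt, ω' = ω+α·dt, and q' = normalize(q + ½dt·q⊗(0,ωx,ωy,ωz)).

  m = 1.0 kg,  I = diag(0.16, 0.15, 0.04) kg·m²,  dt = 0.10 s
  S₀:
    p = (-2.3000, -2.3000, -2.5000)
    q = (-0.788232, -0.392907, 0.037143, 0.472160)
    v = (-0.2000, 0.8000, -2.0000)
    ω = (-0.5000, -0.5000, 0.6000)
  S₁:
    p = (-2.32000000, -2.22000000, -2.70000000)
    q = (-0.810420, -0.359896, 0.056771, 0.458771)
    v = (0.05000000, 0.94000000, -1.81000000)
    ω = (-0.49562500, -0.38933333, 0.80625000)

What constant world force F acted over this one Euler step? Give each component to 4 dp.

F = (2.5000, 1.4000, 1.9000)

velocity change Δv = (0.25000000, 0.14000000, 0.19000000)
applied force F = (2.5000, 1.4000, 1.9000)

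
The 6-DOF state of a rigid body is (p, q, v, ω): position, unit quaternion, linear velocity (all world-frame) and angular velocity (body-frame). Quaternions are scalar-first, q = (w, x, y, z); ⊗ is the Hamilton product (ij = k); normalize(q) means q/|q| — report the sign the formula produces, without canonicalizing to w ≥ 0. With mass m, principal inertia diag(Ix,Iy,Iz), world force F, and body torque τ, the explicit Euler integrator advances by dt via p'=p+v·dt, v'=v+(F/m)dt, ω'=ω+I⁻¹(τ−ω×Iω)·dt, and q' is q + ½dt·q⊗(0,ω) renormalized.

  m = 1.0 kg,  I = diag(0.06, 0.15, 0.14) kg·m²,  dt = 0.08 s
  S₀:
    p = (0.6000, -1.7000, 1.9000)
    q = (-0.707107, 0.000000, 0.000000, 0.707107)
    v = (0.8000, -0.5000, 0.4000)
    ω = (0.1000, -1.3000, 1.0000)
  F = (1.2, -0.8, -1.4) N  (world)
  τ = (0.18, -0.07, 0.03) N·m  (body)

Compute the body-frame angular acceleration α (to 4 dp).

gyro term ω×Iω = (0.0130, -0.0080, -0.0117)
(τ − ω×Iω)/I = (2.7833, -0.4133, 0.2979)

α = (2.7833, -0.4133, 0.2979)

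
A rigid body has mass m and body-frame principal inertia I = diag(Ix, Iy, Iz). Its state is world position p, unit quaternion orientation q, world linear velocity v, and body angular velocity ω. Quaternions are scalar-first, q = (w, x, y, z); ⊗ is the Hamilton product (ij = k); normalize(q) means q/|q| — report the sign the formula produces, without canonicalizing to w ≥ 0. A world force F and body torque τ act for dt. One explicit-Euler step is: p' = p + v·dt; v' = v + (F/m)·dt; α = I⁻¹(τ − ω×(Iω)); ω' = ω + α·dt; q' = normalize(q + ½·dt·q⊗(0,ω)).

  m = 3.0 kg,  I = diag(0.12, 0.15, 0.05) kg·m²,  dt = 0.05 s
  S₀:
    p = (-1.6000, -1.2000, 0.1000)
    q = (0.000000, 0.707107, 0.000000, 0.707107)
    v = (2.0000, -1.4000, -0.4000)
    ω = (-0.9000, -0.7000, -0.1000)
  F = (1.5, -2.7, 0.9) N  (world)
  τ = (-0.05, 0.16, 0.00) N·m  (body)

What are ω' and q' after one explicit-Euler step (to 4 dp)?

gyro term ω×Iω = (-0.0070, 0.0063, 0.0189)
angular accel α = (-0.3583, 1.0247, -0.3780)
ω + α·dt = (-0.9179, -0.6488, -0.1189)
q⊗(0,ω) = (0.7071070, 0.4949749, -0.5656856, -0.4949749)
q + ½dt·q⊗(0,ω), renormalized = (0.0177, 0.7192, -0.0141, 0.6944)

ω' = (-0.9179, -0.6488, -0.1189)
q' = (0.0177, 0.7192, -0.0141, 0.6944)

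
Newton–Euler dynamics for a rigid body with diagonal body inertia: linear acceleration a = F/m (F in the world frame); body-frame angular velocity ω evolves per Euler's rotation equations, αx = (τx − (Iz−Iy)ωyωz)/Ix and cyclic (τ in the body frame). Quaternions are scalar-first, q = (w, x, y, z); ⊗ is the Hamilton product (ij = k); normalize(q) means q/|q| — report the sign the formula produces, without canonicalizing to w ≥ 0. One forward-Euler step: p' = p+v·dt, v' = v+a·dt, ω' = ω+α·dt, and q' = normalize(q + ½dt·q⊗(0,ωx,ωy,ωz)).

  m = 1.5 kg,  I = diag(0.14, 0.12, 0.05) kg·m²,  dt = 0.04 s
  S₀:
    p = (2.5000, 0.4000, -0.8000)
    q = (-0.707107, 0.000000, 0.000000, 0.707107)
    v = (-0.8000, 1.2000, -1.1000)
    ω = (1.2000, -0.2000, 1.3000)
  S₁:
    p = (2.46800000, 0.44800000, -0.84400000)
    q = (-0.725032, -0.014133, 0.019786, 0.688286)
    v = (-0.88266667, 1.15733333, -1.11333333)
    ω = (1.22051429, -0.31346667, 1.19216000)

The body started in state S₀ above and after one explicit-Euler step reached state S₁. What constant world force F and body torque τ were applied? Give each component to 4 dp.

velocity change Δv = (-0.08266667, -0.04266667, -0.01333333)
m·(v₁−v₀)/dt = (-3.1000, -1.6000, -0.5000)
rate change Δω = (0.02051429, -0.11346667, -0.10784000)
I·α + gyro = (0.0900, -0.2000, -0.1300)

F = (-3.1000, -1.6000, -0.5000)
τ = (0.0900, -0.2000, -0.1300)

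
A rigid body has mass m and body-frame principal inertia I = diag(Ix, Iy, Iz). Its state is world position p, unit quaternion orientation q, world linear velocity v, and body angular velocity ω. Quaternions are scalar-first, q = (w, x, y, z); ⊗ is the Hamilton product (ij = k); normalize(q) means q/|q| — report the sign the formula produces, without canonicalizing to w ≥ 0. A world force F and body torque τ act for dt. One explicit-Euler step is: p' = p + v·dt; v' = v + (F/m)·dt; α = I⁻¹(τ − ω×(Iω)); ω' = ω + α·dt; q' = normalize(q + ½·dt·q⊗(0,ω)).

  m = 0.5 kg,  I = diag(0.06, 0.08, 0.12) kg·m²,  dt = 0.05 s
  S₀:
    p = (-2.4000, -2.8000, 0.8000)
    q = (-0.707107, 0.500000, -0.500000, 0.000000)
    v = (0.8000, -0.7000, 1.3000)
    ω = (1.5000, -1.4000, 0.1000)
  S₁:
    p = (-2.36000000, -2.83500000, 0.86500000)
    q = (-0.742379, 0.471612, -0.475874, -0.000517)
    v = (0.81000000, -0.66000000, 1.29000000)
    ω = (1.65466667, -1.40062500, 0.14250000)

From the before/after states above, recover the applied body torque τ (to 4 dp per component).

rate change Δω = (0.15466667, -0.00062500, 0.04250000)
gyro term ω₀×Iω₀ = (-0.0056, -0.0090, -0.0420)
applied torque τ = (0.1800, -0.0100, 0.0600)

τ = (0.1800, -0.0100, 0.0600)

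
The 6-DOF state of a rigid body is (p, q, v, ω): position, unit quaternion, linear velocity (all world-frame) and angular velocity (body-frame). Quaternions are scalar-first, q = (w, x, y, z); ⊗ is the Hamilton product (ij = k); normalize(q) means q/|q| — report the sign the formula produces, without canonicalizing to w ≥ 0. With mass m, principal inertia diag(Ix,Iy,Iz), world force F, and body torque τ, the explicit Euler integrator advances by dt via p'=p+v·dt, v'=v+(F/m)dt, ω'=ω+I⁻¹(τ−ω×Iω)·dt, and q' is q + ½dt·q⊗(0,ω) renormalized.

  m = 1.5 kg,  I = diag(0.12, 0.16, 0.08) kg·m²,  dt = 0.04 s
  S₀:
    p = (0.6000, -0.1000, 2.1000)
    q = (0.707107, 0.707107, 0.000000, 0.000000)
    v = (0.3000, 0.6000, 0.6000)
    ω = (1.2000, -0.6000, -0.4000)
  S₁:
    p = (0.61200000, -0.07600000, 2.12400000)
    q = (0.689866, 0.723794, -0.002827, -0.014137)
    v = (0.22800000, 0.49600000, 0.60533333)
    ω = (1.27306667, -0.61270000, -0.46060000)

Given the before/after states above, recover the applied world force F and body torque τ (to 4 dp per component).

F = (-2.7000, -3.9000, 0.2000)
τ = (0.2000, -0.0700, -0.1500)

velocity change Δv = (-0.07200000, -0.10400000, 0.00533333)
F = m·Δv/dt = (-2.7000, -3.9000, 0.2000)
Δω = ω₁−ω₀ = (0.07306667, -0.01270000, -0.06060000)
applied torque τ = (0.2000, -0.0700, -0.1500)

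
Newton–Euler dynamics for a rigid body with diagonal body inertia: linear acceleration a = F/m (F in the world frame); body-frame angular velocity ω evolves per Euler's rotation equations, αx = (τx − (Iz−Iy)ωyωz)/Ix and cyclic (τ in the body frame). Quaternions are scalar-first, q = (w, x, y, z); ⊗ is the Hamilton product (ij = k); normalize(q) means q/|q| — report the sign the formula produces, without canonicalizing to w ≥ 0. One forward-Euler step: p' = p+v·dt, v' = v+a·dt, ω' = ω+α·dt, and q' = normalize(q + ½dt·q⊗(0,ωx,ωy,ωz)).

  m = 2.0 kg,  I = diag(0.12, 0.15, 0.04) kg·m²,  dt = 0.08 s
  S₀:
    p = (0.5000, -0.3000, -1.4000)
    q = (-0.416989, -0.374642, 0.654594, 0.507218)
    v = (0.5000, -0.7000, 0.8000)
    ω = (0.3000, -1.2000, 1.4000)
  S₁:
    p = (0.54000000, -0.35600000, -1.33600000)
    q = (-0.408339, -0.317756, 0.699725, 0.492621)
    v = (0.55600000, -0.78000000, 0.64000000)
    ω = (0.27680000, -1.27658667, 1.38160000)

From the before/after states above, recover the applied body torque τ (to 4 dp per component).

rate change Δω = (-0.02320000, -0.07658667, -0.01840000)
precession coupling = (0.1848, 0.0336, -0.0108)
applied torque τ = (0.1500, -0.1100, -0.0200)

τ = (0.1500, -0.1100, -0.0200)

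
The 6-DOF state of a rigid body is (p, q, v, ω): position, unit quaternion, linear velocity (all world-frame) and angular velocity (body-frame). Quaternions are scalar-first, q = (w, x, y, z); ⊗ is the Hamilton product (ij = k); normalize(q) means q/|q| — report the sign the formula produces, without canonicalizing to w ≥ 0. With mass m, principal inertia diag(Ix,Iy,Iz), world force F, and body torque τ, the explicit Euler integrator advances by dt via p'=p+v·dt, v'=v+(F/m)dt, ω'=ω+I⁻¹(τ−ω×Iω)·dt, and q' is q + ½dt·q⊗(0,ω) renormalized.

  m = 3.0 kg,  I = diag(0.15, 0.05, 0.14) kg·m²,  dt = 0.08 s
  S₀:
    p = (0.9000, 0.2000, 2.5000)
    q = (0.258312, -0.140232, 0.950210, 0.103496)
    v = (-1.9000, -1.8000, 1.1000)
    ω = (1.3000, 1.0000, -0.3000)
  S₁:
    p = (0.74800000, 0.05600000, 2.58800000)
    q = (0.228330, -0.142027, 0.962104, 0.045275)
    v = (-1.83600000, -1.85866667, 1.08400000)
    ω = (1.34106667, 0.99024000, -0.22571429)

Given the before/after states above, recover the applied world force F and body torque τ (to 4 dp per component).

F = (2.4000, -2.2000, -0.6000)
τ = (0.0500, -0.0100, 0.0000)

Δω = ω₁−ω₀ = (0.04106667, -0.00976000, 0.07428571)
τ = I·(Δω/dt) + ω₀×(Iω₀) = (0.0500, -0.0100, 0.0000)
velocity change Δv = (0.06400000, -0.05866667, -0.01600000)
m·(v₁−v₀)/dt = (2.4000, -2.2000, -0.6000)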